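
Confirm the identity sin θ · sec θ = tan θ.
LHS = sin θ · (1/cos θ) = sin θ/cos θ = tan θ = RHS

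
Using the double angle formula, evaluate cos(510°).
cos(510°) = cos²255° - sin²255° = -√3/2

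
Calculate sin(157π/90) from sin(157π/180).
sin(157π/90) = 2 sin 157π/180 cos 157π/180 = -0.7193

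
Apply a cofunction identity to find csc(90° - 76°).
csc(90° - 76°) = sec(76°) = 4.134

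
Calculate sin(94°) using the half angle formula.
sin(94°) = √((1 - cos 188°)/2) = 0.9976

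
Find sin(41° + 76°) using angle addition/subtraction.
sin(41° + 76°) = sin 41° cos 76° + cos 41° sin 76° = 0.891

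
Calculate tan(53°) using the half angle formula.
tan(53°) = sin 106° / (1 + cos 106°) = 1.327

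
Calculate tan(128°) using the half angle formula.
tan(128°) = sin 256° / (1 + cos 256°) = -1.28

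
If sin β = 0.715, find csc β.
csc β = 1/sin β = 1.399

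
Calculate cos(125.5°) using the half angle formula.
cos(125.5°) = -√((1 + cos 251°)/2) = -0.5807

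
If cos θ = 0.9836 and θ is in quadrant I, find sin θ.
sin θ = 0.1804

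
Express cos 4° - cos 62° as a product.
cos 4° - cos 62° = -2 sin(33°) sin(-29°)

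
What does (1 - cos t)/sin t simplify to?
(1 - cos t)/sin t = tan(t/2) (using Half angle)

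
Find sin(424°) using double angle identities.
sin(424°) = 2 sin 212° cos 212° = 0.8988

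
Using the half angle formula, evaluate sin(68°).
sin(68°) = √((1 - cos 136°)/2) = 0.9272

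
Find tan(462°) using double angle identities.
tan(462°) = 2 tan 231° / (1 - tan²231°) = -4.705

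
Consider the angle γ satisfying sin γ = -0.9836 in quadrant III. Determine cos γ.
cos γ = ±√(1 - sin²γ) = -0.1804 (negative in QIII)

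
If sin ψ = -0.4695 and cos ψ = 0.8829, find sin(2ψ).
sin(2ψ) = 2 sin ψ cos ψ = -0.829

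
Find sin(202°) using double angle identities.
sin(202°) = 2 sin 101° cos 101° = -0.3746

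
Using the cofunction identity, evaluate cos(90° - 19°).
cos(90° - 19°) = sin(19°) = 0.3256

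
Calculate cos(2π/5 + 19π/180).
cos(2π/5 + 19π/180) = cos 2π/5 cos 19π/180 - sin 2π/5 sin 19π/180 = -0.01745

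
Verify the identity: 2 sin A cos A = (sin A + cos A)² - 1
RHS = sin²A + 2 sin A cos A + cos²A - 1 = (sin²A + cos²A) + 2 sin A cos A - 1 = 1 + 2 sin A cos A - 1 = 2 sin A cos A = LHS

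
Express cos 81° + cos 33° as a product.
cos 81° + cos 33° = 2 cos(57°) cos(24°)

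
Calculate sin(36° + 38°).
sin(36° + 38°) = sin 36° cos 38° + cos 36° sin 38° = 0.9613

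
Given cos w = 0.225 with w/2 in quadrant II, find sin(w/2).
sin(w/2) = ±√((1 - cos w)/2); positive since w/2 ∈ QII, so sin(w/2) = 0.6225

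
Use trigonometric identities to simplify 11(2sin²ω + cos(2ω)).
11(2sin²ω + cos(2ω)) = 11 (using Double angle)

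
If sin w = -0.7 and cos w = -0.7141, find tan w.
tan w = sin w / cos w = 0.9803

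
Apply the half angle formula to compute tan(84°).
tan(84°) = sin 168° / (1 + cos 168°) = 9.514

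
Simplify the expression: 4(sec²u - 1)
4(sec²u - 1) = 4(tan²u) (using Pythagorean identity)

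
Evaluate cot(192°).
cot(192°) = 4.705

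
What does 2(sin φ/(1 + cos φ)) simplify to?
2(sin φ/(1 + cos φ)) = 2(tan(φ/2)) (using Half angle)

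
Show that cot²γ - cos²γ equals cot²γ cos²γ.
LHS = cos²γ/sin²γ - cos²γ = cos²γ(1/sin²γ - 1) = cos²γ · (1 - sin²γ)/sin²γ = cos²γ · cos²γ/sin²γ = cos²γ · cot²γ = RHS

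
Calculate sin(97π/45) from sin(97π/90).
sin(97π/45) = 2 sin 97π/90 cos 97π/90 = 0.4695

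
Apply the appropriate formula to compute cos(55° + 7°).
cos(55° + 7°) = cos 55° cos 7° - sin 55° sin 7° = 0.4695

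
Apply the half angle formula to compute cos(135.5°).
cos(135.5°) = -√((1 + cos 271°)/2) = -0.7133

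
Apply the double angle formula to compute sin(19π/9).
sin(19π/9) = 2 sin 19π/18 cos 19π/18 = 0.342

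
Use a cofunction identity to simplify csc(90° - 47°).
csc(90° - 47°) = sec(47°)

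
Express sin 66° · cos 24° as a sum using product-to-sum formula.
sin 66° cos 24° = (1/2)[sin(66°+24°) + sin(66°-24°)]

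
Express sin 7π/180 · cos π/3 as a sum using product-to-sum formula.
sin 7π/180 cos π/3 = (1/2)[sin(7π/180+π/3) + sin(7π/180-π/3)]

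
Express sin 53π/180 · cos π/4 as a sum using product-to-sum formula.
sin 53π/180 cos π/4 = (1/2)[sin(53π/180+π/4) + sin(53π/180-π/4)]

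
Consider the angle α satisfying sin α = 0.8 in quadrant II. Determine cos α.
cos α = ±√(1 - sin²α) = -0.6 (negative in QII)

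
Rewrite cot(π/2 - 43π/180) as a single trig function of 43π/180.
cot(π/2 - 43π/180) = tan(43π/180)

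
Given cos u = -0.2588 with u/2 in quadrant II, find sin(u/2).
sin(u/2) = ±√((1 - cos u)/2); positive since u/2 ∈ QII, so sin(u/2) = 0.7933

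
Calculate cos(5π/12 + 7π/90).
cos(5π/12 + 7π/90) = cos 5π/12 cos 7π/90 - sin 5π/12 sin 7π/90 = 0.01745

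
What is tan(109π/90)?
tan(109π/90) = 0.7813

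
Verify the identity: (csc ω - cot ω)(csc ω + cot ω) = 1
LHS = csc²ω - cot²ω = (1 + cot²ω) - cot²ω = 1 = RHS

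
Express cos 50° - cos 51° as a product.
cos 50° - cos 51° = -2 sin(50.5°) sin(-0.5°)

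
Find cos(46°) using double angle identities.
cos(46°) = cos²23° - sin²23° = 0.6947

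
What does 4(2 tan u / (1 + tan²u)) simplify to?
4(2 tan u / (1 + tan²u)) = 4(sin(2u)) (using Double angle)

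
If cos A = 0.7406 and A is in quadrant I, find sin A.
sin A = 0.6719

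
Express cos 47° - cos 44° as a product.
cos 47° - cos 44° = -2 sin(45.5°) sin(1.5°)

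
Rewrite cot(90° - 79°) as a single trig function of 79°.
cot(90° - 79°) = tan(79°)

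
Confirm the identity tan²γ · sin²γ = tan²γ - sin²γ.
RHS = sin²γ/cos²γ - sin²γ = sin²γ(1/cos²γ - 1) = sin²γ · (1 - cos²γ)/cos²γ = sin²γ · sin²γ/cos²γ = sin²γ · tan²γ = LHS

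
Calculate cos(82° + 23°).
cos(82° + 23°) = cos 82° cos 23° - sin 82° sin 23° = -(√6-√2)/4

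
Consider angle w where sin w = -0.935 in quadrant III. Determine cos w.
cos w = ±√(1 - sin²w) = -0.3546 (negative in QIII)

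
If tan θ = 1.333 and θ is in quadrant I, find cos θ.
cos θ = 0.6001 (using tan²θ + 1 = sec²θ)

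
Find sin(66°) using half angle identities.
sin(66°) = √((1 - cos 132°)/2) = 0.9135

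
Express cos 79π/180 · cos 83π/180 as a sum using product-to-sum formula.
cos 79π/180 cos 83π/180 = (1/2)[cos(79π/180-83π/180) + cos(79π/180+83π/180)]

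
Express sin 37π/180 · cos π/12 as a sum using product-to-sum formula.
sin 37π/180 cos π/12 = (1/2)[sin(37π/180+π/12) + sin(37π/180-π/12)]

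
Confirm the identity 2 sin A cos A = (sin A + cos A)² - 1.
RHS = sin²A + 2 sin A cos A + cos²A - 1 = (sin²A + cos²A) + 2 sin A cos A - 1 = 1 + 2 sin A cos A - 1 = 2 sin A cos A = LHS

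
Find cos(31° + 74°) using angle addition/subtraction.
cos(31° + 74°) = cos 31° cos 74° - sin 31° sin 74° = -(√6-√2)/4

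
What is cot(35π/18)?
cot(35π/18) = -5.671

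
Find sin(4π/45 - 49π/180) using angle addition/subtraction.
sin(4π/45 - 49π/180) = sin 4π/45 cos 49π/180 - cos 4π/45 sin 49π/180 = -0.5446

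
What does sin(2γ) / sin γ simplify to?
sin(2γ) / sin γ = 2 cos γ (using Double angle)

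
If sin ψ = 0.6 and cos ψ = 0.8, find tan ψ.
tan ψ = sin ψ / cos ψ = 0.75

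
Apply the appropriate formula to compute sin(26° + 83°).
sin(26° + 83°) = sin 26° cos 83° + cos 26° sin 83° = 0.9455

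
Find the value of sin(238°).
sin(238°) = -0.848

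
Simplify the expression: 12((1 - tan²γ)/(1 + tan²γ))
12((1 - tan²γ)/(1 + tan²γ)) = 12(cos(2γ)) (using Double angle)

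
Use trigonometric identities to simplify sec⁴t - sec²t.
sec⁴t - sec²t = tan⁴t + tan²t (using Pythagorean)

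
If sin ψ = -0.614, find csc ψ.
csc ψ = 1/sin ψ = -1.629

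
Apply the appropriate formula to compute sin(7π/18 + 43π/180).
sin(7π/18 + 43π/180) = sin 7π/18 cos 43π/180 + cos 7π/18 sin 43π/180 = 0.9205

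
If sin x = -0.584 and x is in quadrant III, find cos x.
cos x = -0.8118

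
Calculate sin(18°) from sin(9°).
sin(18°) = 2 sin 9° cos 9° = 0.309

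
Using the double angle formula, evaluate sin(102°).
sin(102°) = 2 sin 51° cos 51° = 0.9781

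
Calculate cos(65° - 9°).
cos(65° - 9°) = cos 65° cos 9° + sin 65° sin 9° = 0.5592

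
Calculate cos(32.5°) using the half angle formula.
cos(32.5°) = √((1 + cos 65°)/2) = 0.8434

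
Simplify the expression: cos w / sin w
cos w / sin w = cot w (using Quotient identity)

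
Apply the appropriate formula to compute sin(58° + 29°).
sin(58° + 29°) = sin 58° cos 29° + cos 58° sin 29° = 0.9986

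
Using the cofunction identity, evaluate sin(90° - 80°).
sin(90° - 80°) = cos(80°) = 0.1736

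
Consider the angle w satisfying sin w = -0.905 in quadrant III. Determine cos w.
cos w = ±√(1 - sin²w) = -0.4254 (negative in QIII)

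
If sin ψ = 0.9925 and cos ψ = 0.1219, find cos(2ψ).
cos(2ψ) = cos²ψ - sin²ψ = -0.9702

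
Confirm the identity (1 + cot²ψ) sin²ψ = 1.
LHS = csc²ψ · sin²ψ = (1/sin²ψ) · sin²ψ = 1 = RHS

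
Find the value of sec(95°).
sec(95°) = -11.47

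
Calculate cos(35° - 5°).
cos(35° - 5°) = cos 35° cos 5° + sin 35° sin 5° = √3/2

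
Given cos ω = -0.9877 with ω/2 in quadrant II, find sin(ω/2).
sin(ω/2) = ±√((1 - cos ω)/2); positive since ω/2 ∈ QII, so sin(ω/2) = 0.9969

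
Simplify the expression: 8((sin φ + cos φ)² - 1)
8((sin φ + cos φ)² - 1) = 8(sin(2φ)) (using Pythagorean + double angle)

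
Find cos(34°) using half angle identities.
cos(34°) = √((1 + cos 68°)/2) = 0.829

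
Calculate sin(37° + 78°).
sin(37° + 78°) = sin 37° cos 78° + cos 37° sin 78° = 0.9063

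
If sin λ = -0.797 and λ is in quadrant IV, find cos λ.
cos λ = 0.604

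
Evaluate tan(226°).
tan(226°) = 1.036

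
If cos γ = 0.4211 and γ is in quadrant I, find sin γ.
sin γ = 0.907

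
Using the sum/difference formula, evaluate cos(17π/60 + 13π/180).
cos(17π/60 + 13π/180) = cos 17π/60 cos 13π/180 - sin 17π/60 sin 13π/180 = 0.4384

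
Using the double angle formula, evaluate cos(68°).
cos(68°) = 1 - 2sin²34° = 0.3746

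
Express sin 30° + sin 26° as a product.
sin 30° + sin 26° = 2 sin(28°) cos(2°)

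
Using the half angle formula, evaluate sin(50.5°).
sin(50.5°) = √((1 - cos 101°)/2) = 0.7716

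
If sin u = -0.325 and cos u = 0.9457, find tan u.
tan u = sin u / cos u = -0.3437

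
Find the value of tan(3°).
tan(3°) = 0.05241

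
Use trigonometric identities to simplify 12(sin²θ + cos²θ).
12(sin²θ + cos²θ) = 12 (using Pythagorean identity)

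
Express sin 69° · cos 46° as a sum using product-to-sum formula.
sin 69° cos 46° = (1/2)[sin(69°+46°) + sin(69°-46°)]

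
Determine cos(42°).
cos(42°) = 0.7431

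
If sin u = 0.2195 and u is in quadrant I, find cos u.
cos u = 0.9756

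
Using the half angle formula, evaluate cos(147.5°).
cos(147.5°) = -√((1 + cos 295°)/2) = -0.8434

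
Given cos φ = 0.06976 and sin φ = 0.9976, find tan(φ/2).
tan(φ/2) = sin φ / (1 + cos φ) = 0.9325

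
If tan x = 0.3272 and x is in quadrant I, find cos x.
cos x = 0.9504 (using tan²x + 1 = sec²x)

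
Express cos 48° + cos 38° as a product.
cos 48° + cos 38° = 2 cos(43°) cos(5°)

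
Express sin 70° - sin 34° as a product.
sin 70° - sin 34° = 2 cos(52°) sin(18°)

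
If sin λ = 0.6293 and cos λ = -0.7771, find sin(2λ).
sin(2λ) = 2 sin λ cos λ = -0.9781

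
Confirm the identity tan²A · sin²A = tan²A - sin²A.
RHS = sin²A/cos²A - sin²A = sin²A(1/cos²A - 1) = sin²A · (1 - cos²A)/cos²A = sin²A · sin²A/cos²A = sin²A · tan²A = LHS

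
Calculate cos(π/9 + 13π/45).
cos(π/9 + 13π/45) = cos π/9 cos 13π/45 - sin π/9 sin 13π/45 = 0.309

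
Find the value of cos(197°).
cos(197°) = -0.9563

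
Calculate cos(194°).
cos(194°) = -0.9703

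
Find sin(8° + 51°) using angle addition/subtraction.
sin(8° + 51°) = sin 8° cos 51° + cos 8° sin 51° = 0.8572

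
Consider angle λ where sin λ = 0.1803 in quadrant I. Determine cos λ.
cos λ = √(1 - sin²λ) = 0.9836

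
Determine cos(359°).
cos(359°) = 0.9998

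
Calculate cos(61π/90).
cos(61π/90) = -0.5299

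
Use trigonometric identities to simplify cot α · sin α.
cot α · sin α = cos α (using Quotient identity)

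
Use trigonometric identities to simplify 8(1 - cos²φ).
8(1 - cos²φ) = 8(sin²φ) (using Pythagorean identity)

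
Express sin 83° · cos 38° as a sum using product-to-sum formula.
sin 83° cos 38° = (1/2)[sin(83°+38°) + sin(83°-38°)]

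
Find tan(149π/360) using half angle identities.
tan(149π/360) = sin 149π/180 / (1 + cos 149π/180) = 3.606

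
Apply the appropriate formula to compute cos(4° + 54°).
cos(4° + 54°) = cos 4° cos 54° - sin 4° sin 54° = 0.5299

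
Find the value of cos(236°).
cos(236°) = -0.5592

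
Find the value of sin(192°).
sin(192°) = -0.2079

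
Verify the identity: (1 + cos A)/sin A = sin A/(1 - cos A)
RHS = sin A(1 + cos A) / ((1 - cos A)(1 + cos A)) = sin A(1 + cos A) / (1 - cos²A) = sin A(1 + cos A) / sin²A = (1 + cos A)/sin A = LHS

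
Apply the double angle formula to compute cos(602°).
cos(602°) = cos²301° - sin²301° = -0.4695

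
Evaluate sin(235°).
sin(235°) = -0.8192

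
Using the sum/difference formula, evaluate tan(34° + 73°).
tan(34° + 73°) = (tan 34° + tan 73°)/(1 - tan 34° tan 73°) = -3.271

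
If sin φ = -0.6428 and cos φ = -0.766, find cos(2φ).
cos(2φ) = cos²φ - sin²φ = 0.1736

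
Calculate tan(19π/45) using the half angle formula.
tan(19π/45) = sin 38π/45 / (1 + cos 38π/45) = 4.011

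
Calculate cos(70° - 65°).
cos(70° - 65°) = cos 70° cos 65° + sin 70° sin 65° = 0.9962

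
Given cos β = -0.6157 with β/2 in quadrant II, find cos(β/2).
cos(β/2) = ±√((1 + cos β)/2); negative since β/2 ∈ QII, so cos(β/2) = -0.4383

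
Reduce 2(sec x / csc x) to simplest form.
2(sec x / csc x) = 2(tan x) (using Reciprocal identities)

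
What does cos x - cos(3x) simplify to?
cos x - cos(3x) = 2 sin(2x) sin x (using Sum-to-product)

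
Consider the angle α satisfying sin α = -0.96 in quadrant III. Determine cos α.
cos α = ±√(1 - sin²α) = -0.28 (negative in QIII)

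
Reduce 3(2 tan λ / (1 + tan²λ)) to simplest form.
3(2 tan λ / (1 + tan²λ)) = 3(sin(2λ)) (using Double angle)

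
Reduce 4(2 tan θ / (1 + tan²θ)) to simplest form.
4(2 tan θ / (1 + tan²θ)) = 4(sin(2θ)) (using Double angle)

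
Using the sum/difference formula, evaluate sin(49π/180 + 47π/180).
sin(49π/180 + 47π/180) = sin 49π/180 cos 47π/180 + cos 49π/180 sin 47π/180 = 0.9945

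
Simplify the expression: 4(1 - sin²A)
4(1 - sin²A) = 4(cos²A) (using Pythagorean identity)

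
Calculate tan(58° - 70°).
tan(58° - 70°) = (tan 58° - tan 70°)/(1 + tan 58° tan 70°) = -0.2126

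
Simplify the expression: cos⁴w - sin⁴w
cos⁴w - sin⁴w = cos(2w) (using Factoring + double angle)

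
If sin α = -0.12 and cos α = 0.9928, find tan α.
tan α = sin α / cos α = -0.1209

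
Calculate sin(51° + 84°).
sin(51° + 84°) = sin 51° cos 84° + cos 51° sin 84° = √2/2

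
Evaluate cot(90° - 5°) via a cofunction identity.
cot(90° - 5°) = tan(5°) = 0.08749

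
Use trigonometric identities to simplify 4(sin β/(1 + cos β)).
4(sin β/(1 + cos β)) = 4(tan(β/2)) (using Half angle)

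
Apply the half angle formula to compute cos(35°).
cos(35°) = √((1 + cos 70°)/2) = 0.8192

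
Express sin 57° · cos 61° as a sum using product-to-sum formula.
sin 57° cos 61° = (1/2)[sin(57°+61°) + sin(57°-61°)]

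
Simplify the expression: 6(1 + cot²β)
6(1 + cot²β) = 6(csc²β) (using Pythagorean identity)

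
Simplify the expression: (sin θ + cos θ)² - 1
(sin θ + cos θ)² - 1 = sin(2θ) (using Pythagorean + double angle)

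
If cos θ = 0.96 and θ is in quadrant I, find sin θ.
sin θ = 0.28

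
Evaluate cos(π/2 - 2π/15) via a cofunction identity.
cos(π/2 - 2π/15) = sin(2π/15) = 0.4067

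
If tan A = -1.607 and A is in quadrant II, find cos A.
cos A = -0.5283 (using tan²A + 1 = sec²A)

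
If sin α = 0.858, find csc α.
csc α = 1/sin α = 1.166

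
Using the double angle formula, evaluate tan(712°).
tan(712°) = 2 tan 356° / (1 - tan²356°) = -0.1405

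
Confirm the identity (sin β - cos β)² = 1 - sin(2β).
LHS = sin²β - 2 sin β cos β + cos²β = (sin²β + cos²β) - 2 sin β cos β = 1 - sin(2β) = RHS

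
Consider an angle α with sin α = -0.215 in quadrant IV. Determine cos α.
cos α = √(1 - sin²α) = 0.9766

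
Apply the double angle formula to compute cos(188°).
cos(188°) = cos²94° - sin²94° = -0.9903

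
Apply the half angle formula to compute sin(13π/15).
sin(13π/15) = √((1 - cos 26π/15)/2) = 0.4067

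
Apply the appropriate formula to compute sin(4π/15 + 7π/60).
sin(4π/15 + 7π/60) = sin 4π/15 cos 7π/60 + cos 4π/15 sin 7π/60 = 0.9336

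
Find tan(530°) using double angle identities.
tan(530°) = 2 tan 265° / (1 - tan²265°) = -0.1763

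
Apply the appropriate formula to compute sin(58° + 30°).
sin(58° + 30°) = sin 58° cos 30° + cos 58° sin 30° = 0.9994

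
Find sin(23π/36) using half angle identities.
sin(23π/36) = √((1 - cos 23π/18)/2) = 0.9063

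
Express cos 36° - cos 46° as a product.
cos 36° - cos 46° = -2 sin(41°) sin(-5°)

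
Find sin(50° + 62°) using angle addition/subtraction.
sin(50° + 62°) = sin 50° cos 62° + cos 50° sin 62° = 0.9272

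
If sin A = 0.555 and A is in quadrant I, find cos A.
cos A = 0.8319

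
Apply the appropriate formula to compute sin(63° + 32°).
sin(63° + 32°) = sin 63° cos 32° + cos 63° sin 32° = 0.9962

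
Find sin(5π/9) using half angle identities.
sin(5π/9) = √((1 - cos 10π/9)/2) = 0.9848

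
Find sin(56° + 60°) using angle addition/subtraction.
sin(56° + 60°) = sin 56° cos 60° + cos 56° sin 60° = 0.8988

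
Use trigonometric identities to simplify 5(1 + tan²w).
5(1 + tan²w) = 5(sec²w) (using Pythagorean identity)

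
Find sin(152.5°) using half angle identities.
sin(152.5°) = √((1 - cos 305°)/2) = 0.4617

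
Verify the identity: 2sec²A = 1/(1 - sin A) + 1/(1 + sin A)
RHS = [(1 + sin A) + (1 - sin A)] / [(1 - sin A)(1 + sin A)] = 2/(1 - sin²A) = 2/cos²A = 2sec²A = LHS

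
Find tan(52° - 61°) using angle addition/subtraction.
tan(52° - 61°) = (tan 52° - tan 61°)/(1 + tan 52° tan 61°) = -0.1584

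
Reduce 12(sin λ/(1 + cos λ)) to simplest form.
12(sin λ/(1 + cos λ)) = 12(tan(λ/2)) (using Half angle)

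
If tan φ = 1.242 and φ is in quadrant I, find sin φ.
sin φ = 0.7789 (using tan²φ + 1 = sec²φ)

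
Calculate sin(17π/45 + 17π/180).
sin(17π/45 + 17π/180) = sin 17π/45 cos 17π/180 + cos 17π/45 sin 17π/180 = 0.9962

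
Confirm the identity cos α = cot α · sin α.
RHS = (cos α/sin α) · sin α = cos α = LHS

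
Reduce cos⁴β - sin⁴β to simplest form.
cos⁴β - sin⁴β = cos(2β) (using Factoring + double angle)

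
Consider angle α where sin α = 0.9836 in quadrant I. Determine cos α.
cos α = √(1 - sin²α) = 0.1804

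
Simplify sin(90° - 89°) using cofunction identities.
sin(90° - 89°) = cos(89°)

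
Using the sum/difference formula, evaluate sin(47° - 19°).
sin(47° - 19°) = sin 47° cos 19° - cos 47° sin 19° = 0.4695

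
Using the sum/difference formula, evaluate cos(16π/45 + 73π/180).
cos(16π/45 + 73π/180) = cos 16π/45 cos 73π/180 - sin 16π/45 sin 73π/180 = -0.7314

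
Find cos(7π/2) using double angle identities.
cos(7π/2) = cos²7π/4 - sin²7π/4 = 0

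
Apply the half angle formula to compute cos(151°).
cos(151°) = -√((1 + cos 302°)/2) = -0.8746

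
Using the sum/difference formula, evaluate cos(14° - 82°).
cos(14° - 82°) = cos 14° cos 82° + sin 14° sin 82° = 0.3746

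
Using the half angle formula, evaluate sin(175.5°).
sin(175.5°) = √((1 - cos 351°)/2) = 0.07846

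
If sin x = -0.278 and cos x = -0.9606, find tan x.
tan x = sin x / cos x = 0.2894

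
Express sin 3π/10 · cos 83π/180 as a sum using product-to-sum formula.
sin 3π/10 cos 83π/180 = (1/2)[sin(3π/10+83π/180) + sin(3π/10-83π/180)]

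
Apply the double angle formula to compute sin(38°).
sin(38°) = 2 sin 19° cos 19° = 0.6157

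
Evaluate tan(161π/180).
tan(161π/180) = -0.3443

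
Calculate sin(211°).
sin(211°) = -0.515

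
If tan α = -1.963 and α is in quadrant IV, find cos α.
cos α = 0.4539 (using tan²α + 1 = sec²α)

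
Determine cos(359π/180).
cos(359π/180) = 0.9998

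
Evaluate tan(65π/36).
tan(65π/36) = -0.7002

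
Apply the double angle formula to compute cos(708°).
cos(708°) = cos²354° - sin²354° = 0.9781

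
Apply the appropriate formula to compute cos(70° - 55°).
cos(70° - 55°) = cos 70° cos 55° + sin 70° sin 55° = (√6+√2)/4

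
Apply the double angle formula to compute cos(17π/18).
cos(17π/18) = cos²17π/36 - sin²17π/36 = -0.9848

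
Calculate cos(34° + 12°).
cos(34° + 12°) = cos 34° cos 12° - sin 34° sin 12° = 0.6947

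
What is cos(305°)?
cos(305°) = 0.5736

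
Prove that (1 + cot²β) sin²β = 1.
LHS = csc²β · sin²β = (1/sin²β) · sin²β = 1 = RHS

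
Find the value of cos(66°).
cos(66°) = 0.4067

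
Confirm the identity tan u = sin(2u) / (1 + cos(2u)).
RHS = 2 sin u cos u / (2cos²u) = sin u/cos u = tan u = LHS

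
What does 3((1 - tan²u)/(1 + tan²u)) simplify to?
3((1 - tan²u)/(1 + tan²u)) = 3(cos(2u)) (using Double angle)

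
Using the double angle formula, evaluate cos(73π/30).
cos(73π/30) = cos²73π/60 - sin²73π/60 = 0.2079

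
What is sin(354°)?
sin(354°) = -0.1045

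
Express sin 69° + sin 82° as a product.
sin 69° + sin 82° = 2 sin(75.5°) cos(-6.5°)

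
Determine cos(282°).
cos(282°) = 0.2079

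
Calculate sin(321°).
sin(321°) = -0.6293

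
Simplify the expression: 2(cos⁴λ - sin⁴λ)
2(cos⁴λ - sin⁴λ) = 2(cos(2λ)) (using Factoring + double angle)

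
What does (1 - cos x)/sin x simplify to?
(1 - cos x)/sin x = tan(x/2) (using Half angle)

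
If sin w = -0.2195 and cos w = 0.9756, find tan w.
tan w = sin w / cos w = -0.225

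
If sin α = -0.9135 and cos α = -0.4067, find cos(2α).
cos(2α) = cos²α - sin²α = -0.6691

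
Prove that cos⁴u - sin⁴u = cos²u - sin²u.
LHS = (cos²u - sin²u)(cos²u + sin²u) = (cos²u - sin²u) · 1 = cos²u - sin²u = RHS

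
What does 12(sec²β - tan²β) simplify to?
12(sec²β - tan²β) = 12 (using Pythagorean identity)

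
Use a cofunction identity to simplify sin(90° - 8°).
sin(90° - 8°) = cos(8°)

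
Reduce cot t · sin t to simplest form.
cot t · sin t = cos t (using Quotient identity)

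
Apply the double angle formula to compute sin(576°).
sin(576°) = 2 sin 288° cos 288° = -0.5878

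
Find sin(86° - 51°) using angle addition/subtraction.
sin(86° - 51°) = sin 86° cos 51° - cos 86° sin 51° = 0.5736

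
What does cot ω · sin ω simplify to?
cot ω · sin ω = cos ω (using Quotient identity)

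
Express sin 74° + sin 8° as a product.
sin 74° + sin 8° = 2 sin(41°) cos(33°)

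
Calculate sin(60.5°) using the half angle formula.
sin(60.5°) = √((1 - cos 121°)/2) = 0.8704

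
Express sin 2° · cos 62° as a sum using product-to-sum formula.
sin 2° cos 62° = (1/2)[sin(2°+62°) + sin(2°-62°)]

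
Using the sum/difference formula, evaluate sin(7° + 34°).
sin(7° + 34°) = sin 7° cos 34° + cos 7° sin 34° = 0.6561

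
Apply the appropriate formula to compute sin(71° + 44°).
sin(71° + 44°) = sin 71° cos 44° + cos 71° sin 44° = 0.9063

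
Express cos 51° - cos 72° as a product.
cos 51° - cos 72° = -2 sin(61.5°) sin(-10.5°)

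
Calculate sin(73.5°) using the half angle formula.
sin(73.5°) = √((1 - cos 147°)/2) = 0.9588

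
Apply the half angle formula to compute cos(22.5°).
cos(22.5°) = √((1 + cos 45°)/2) = √(2+√2)/2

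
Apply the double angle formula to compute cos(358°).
cos(358°) = cos²179° - sin²179° = 0.9994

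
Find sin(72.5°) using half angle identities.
sin(72.5°) = √((1 - cos 145°)/2) = 0.9537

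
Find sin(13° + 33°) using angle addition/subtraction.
sin(13° + 33°) = sin 13° cos 33° + cos 13° sin 33° = 0.7193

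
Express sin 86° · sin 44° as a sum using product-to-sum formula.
sin 86° sin 44° = (1/2)[cos(86°-44°) - cos(86°+44°)]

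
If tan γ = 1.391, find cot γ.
cot γ = 1/tan γ = 0.7189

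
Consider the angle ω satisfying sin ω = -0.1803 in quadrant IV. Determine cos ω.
cos ω = √(1 - sin²ω) = 0.9836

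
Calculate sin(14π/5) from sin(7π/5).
sin(14π/5) = 2 sin 7π/5 cos 7π/5 = 0.5878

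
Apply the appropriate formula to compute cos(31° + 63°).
cos(31° + 63°) = cos 31° cos 63° - sin 31° sin 63° = -0.06976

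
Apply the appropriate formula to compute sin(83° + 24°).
sin(83° + 24°) = sin 83° cos 24° + cos 83° sin 24° = 0.9563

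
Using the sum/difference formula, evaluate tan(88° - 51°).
tan(88° - 51°) = (tan 88° - tan 51°)/(1 + tan 88° tan 51°) = 0.7536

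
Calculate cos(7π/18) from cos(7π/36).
cos(7π/18) = cos²7π/36 - sin²7π/36 = 0.342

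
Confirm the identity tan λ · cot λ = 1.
LHS = (sin λ/cos λ) · (cos λ/sin λ) = 1 = RHS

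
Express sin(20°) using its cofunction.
sin(20°) = cos(90° - 20°) = cos(70°)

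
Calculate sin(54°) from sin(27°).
sin(54°) = 2 sin 27° cos 27° = 0.809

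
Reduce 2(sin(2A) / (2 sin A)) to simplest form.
2(sin(2A) / (2 sin A)) = 2(cos A) (using Double angle)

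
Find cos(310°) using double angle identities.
cos(310°) = cos²155° - sin²155° = 0.6428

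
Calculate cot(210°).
cot(210°) = √3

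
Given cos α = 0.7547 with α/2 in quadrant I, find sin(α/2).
sin(α/2) = ±√((1 - cos α)/2); positive since α/2 ∈ QI, so sin(α/2) = 0.3502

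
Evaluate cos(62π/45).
cos(62π/45) = -0.3746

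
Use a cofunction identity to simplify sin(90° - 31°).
sin(90° - 31°) = cos(31°)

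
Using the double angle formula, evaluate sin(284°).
sin(284°) = 2 sin 142° cos 142° = -0.9703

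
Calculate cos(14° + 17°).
cos(14° + 17°) = cos 14° cos 17° - sin 14° sin 17° = 0.8572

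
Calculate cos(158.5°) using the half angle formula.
cos(158.5°) = -√((1 + cos 317°)/2) = -0.9304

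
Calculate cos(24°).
cos(24°) = 0.9135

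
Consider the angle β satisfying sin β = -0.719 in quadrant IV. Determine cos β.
cos β = √(1 - sin²β) = 0.695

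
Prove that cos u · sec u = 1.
LHS = cos u · (1/cos u) = 1 = RHS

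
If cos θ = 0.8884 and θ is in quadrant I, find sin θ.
sin θ = 0.4591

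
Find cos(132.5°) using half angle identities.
cos(132.5°) = -√((1 + cos 265°)/2) = -0.6756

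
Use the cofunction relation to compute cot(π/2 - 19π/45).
cot(π/2 - 19π/45) = tan(19π/45) = 4.011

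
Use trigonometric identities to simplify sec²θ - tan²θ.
sec²θ - tan²θ = 1 (using Pythagorean identity)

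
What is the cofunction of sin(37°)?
sin(37°) = cos(90° - 37°) = cos(53°)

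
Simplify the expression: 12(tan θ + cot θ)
12(tan θ + cot θ) = 12(sec θ csc θ) (using Quotient identities)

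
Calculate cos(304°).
cos(304°) = 0.5592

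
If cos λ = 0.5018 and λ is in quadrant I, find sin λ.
sin λ = 0.865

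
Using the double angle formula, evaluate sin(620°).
sin(620°) = 2 sin 310° cos 310° = -0.9848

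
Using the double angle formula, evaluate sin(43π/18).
sin(43π/18) = 2 sin 43π/36 cos 43π/36 = 0.9397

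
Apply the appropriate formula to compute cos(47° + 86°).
cos(47° + 86°) = cos 47° cos 86° - sin 47° sin 86° = -0.682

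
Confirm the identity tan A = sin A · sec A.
RHS = sin A · (1/cos A) = sin A/cos A = tan A = LHS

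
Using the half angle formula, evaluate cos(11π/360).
cos(11π/360) = √((1 + cos 11π/180)/2) = 0.9954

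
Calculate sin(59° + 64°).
sin(59° + 64°) = sin 59° cos 64° + cos 59° sin 64° = 0.8387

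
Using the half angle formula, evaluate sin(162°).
sin(162°) = √((1 - cos 324°)/2) = 0.309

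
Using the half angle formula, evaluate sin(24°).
sin(24°) = √((1 - cos 48°)/2) = 0.4067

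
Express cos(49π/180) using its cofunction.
cos(49π/180) = sin(π/2 - 49π/180) = sin(41π/180)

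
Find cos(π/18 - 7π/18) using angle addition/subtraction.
cos(π/18 - 7π/18) = cos π/18 cos 7π/18 + sin π/18 sin 7π/18 = 1/2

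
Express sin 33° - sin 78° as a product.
sin 33° - sin 78° = 2 cos(55.5°) sin(-22.5°)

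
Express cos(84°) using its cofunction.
cos(84°) = sin(90° - 84°) = sin(6°)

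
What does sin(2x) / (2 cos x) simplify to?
sin(2x) / (2 cos x) = sin x (using Double angle)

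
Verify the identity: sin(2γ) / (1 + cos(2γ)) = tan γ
LHS = 2 sin γ cos γ / (2cos²γ) = sin γ/cos γ = tan γ = RHS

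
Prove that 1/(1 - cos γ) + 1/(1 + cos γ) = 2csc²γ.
LHS = [(1 + cos γ) + (1 - cos γ)] / [(1 - cos γ)(1 + cos γ)] = 2/(1 - cos²γ) = 2/sin²γ = 2csc²γ = RHS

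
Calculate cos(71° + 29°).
cos(71° + 29°) = cos 71° cos 29° - sin 71° sin 29° = -0.1736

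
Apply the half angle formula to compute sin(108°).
sin(108°) = √((1 - cos 216°)/2) = 0.9511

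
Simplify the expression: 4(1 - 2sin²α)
4(1 - 2sin²α) = 4(cos(2α)) (using Double angle)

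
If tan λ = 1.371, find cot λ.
cot λ = 1/tan λ = 0.7294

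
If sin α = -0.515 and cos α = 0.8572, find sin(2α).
sin(2α) = 2 sin α cos α = -0.8829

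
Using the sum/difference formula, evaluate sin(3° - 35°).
sin(3° - 35°) = sin 3° cos 35° - cos 3° sin 35° = -0.5299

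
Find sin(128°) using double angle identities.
sin(128°) = 2 sin 64° cos 64° = 0.788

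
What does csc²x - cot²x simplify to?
csc²x - cot²x = 1 (using Pythagorean identity)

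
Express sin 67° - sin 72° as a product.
sin 67° - sin 72° = 2 cos(69.5°) sin(-2.5°)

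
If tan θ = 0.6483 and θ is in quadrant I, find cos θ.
cos θ = 0.8391 (using tan²θ + 1 = sec²θ)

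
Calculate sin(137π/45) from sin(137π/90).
sin(137π/45) = 2 sin 137π/90 cos 137π/90 = -0.1392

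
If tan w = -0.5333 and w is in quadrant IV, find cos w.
cos w = 0.8824 (using tan²w + 1 = sec²w)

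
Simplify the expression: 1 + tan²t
1 + tan²t = sec²t (using Pythagorean identity)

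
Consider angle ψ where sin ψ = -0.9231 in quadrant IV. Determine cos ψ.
cos ψ = √(1 - sin²ψ) = 0.3846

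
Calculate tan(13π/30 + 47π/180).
tan(13π/30 + 47π/180) = (tan 13π/30 + tan 47π/180)/(1 - tan 13π/30 tan 47π/180) = -1.428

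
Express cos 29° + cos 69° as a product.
cos 29° + cos 69° = 2 cos(49°) cos(-20°)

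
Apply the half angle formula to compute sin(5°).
sin(5°) = √((1 - cos 10°)/2) = 0.08716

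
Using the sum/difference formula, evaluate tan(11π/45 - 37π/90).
tan(11π/45 - 37π/90) = (tan 11π/45 - tan 37π/90)/(1 + tan 11π/45 tan 37π/90) = -√3/3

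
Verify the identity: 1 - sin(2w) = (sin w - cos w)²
RHS = sin²w - 2 sin w cos w + cos²w = (sin²w + cos²w) - 2 sin w cos w = 1 - sin(2w) = LHS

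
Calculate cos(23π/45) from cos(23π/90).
cos(23π/45) = cos²23π/90 - sin²23π/90 = -0.0349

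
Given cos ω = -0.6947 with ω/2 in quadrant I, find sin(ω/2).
sin(ω/2) = ±√((1 - cos ω)/2); positive since ω/2 ∈ QI, so sin(ω/2) = 0.9205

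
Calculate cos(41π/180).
cos(41π/180) = 0.7547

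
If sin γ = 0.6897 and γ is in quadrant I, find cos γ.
cos γ = 0.7241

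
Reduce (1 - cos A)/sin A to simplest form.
(1 - cos A)/sin A = tan(A/2) (using Half angle)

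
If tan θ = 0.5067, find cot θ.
cot θ = 1/tan θ = 1.974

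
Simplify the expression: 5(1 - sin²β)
5(1 - sin²β) = 5(cos²β) (using Pythagorean identity)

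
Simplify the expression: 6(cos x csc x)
6(cos x csc x) = 6(cot x) (using Reciprocal + quotient)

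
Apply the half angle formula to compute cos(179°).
cos(179°) = -√((1 + cos 358°)/2) = -0.9998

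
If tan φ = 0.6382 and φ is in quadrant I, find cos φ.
cos φ = 0.843 (using tan²φ + 1 = sec²φ)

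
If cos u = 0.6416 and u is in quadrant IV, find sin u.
sin u = -0.767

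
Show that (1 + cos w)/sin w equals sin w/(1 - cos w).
RHS = sin w(1 + cos w) / ((1 - cos w)(1 + cos w)) = sin w(1 + cos w) / (1 - cos²w) = sin w(1 + cos w) / sin²w = (1 + cos w)/sin w = LHS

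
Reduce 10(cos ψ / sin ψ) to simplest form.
10(cos ψ / sin ψ) = 10(cot ψ) (using Quotient identity)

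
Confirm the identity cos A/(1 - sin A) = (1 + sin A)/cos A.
RHS = (1 + sin A)(1 - sin A) / (cos A(1 - sin A)) = (1 - sin²A) / (cos A(1 - sin A)) = cos²A / (cos A(1 - sin A)) = cos A/(1 - sin A) = LHS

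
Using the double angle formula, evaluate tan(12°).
tan(12°) = 2 tan 6° / (1 - tan²6°) = 0.2126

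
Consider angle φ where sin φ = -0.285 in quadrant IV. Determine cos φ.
cos φ = √(1 - sin²φ) = 0.9585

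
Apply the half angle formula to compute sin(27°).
sin(27°) = √((1 - cos 54°)/2) = 0.454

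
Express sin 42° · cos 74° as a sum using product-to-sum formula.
sin 42° cos 74° = (1/2)[sin(42°+74°) + sin(42°-74°)]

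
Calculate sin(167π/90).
sin(167π/90) = -0.4384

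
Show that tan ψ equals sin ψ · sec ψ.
RHS = sin ψ · (1/cos ψ) = sin ψ/cos ψ = tan ψ = LHS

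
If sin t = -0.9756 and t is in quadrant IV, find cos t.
cos t = 0.2196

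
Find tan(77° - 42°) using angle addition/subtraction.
tan(77° - 42°) = (tan 77° - tan 42°)/(1 + tan 77° tan 42°) = 0.7002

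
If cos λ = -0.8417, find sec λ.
sec λ = 1/cos λ = -1.188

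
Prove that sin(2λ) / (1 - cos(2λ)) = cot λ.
LHS = 2 sin λ cos λ / (2sin²λ) = cos λ/sin λ = cot λ = RHS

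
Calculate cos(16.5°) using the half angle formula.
cos(16.5°) = √((1 + cos 33°)/2) = 0.9588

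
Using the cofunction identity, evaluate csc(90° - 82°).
csc(90° - 82°) = sec(82°) = 7.185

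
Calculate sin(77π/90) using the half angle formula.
sin(77π/90) = √((1 - cos 77π/45)/2) = 0.4384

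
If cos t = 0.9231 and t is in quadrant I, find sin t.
sin t = 0.3846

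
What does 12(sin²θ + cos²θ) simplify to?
12(sin²θ + cos²θ) = 12 (using Pythagorean identity)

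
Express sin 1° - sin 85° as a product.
sin 1° - sin 85° = 2 cos(43°) sin(-42°)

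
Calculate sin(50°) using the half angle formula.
sin(50°) = √((1 - cos 100°)/2) = 0.766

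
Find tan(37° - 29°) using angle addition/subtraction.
tan(37° - 29°) = (tan 37° - tan 29°)/(1 + tan 37° tan 29°) = 0.1405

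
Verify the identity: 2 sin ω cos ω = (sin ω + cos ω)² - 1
RHS = sin²ω + 2 sin ω cos ω + cos²ω - 1 = (sin²ω + cos²ω) + 2 sin ω cos ω - 1 = 1 + 2 sin ω cos ω - 1 = 2 sin ω cos ω = LHS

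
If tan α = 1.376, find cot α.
cot α = 1/tan α = 0.7267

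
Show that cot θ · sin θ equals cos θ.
LHS = (cos θ/sin θ) · sin θ = cos θ = RHS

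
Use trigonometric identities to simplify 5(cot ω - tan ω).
5(cot ω - tan ω) = 5(2 cot(2ω)) (using Double angle)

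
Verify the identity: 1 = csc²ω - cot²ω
RHS = 1/sin²ω - cos²ω/sin²ω = (1 - cos²ω)/sin²ω = sin²ω/sin²ω = 1 = LHS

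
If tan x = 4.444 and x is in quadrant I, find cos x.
cos x = 0.2195 (using tan²x + 1 = sec²x)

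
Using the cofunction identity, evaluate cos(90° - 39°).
cos(90° - 39°) = sin(39°) = 0.6293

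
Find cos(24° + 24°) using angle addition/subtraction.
cos(24° + 24°) = cos 24° cos 24° - sin 24° sin 24° = 0.6691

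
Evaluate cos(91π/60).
cos(91π/60) = 0.05234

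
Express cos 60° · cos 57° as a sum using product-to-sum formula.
cos 60° cos 57° = (1/2)[cos(60°-57°) + cos(60°+57°)]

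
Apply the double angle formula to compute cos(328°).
cos(328°) = 1 - 2sin²164° = 0.848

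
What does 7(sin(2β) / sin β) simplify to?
7(sin(2β) / sin β) = 7(2 cos β) (using Double angle)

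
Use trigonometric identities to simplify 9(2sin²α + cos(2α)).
9(2sin²α + cos(2α)) = 9 (using Double angle)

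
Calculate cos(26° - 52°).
cos(26° - 52°) = cos 26° cos 52° + sin 26° sin 52° = 0.8988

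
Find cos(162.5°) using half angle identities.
cos(162.5°) = -√((1 + cos 325°)/2) = -0.9537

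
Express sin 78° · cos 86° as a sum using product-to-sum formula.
sin 78° cos 86° = (1/2)[sin(78°+86°) + sin(78°-86°)]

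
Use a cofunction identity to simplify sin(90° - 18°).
sin(90° - 18°) = cos(18°)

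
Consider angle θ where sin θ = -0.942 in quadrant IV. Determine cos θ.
cos θ = √(1 - sin²θ) = 0.3356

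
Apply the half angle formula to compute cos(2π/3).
cos(2π/3) = -√((1 + cos 4π/3)/2) = -1/2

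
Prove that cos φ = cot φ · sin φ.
RHS = (cos φ/sin φ) · sin φ = cos φ = LHS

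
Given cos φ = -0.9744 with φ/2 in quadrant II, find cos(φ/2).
cos(φ/2) = ±√((1 + cos φ)/2); negative since φ/2 ∈ QII, so cos(φ/2) = -0.1131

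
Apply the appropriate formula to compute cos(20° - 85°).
cos(20° - 85°) = cos 20° cos 85° + sin 20° sin 85° = 0.4226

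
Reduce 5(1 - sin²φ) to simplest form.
5(1 - sin²φ) = 5(cos²φ) (using Pythagorean identity)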